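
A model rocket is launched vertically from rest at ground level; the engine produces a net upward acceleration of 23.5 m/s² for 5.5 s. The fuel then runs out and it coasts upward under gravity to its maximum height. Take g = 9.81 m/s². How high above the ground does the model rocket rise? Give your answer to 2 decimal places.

1206.89 m

Phase 1 (powered ascent): v₀ = 0 m/s, a = 23.5 m/s².
v = v₀ + at = 0 + (23.5)(5.5) = 129 m/s
Δx = v₀t + ½at² = 0·5.5 + 0.5·23.5·5.5² = 355 m

Phase 2 (coasting upward): v₀ = 129 m/s, a = -9.81 m/s².
v = v₀ + at → t = (0 − 129) / -9.81 = 13.2 s
v² = v₀² + 2aΔx → Δx = (0² − 129²)/(2·-9.81) = 851 m
Maximum height = 355 + 851 = 1210 m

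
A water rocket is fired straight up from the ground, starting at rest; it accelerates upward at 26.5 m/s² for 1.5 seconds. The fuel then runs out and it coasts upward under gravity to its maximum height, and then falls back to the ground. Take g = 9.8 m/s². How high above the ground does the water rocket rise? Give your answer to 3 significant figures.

110 m

Phase 1 (powered ascent): v₀ = 0 m/s, a = 26.5 m/s².
v = v₀ + at = 0 + (26.5)(1.5) = 39.8 m/s
Δx = v₀t + ½at² = 0·1.5 + 0.5·26.5·1.5² = 29.8 m

Phase 2 (coasting upward): v₀ = 39.8 m/s, a = -9.8 m/s².
v = v₀ + at → t = (0 − 39.8) / -9.8 = 4.06 s
v² = v₀² + 2aΔx → Δx = (0² − 39.8²)/(2·-9.8) = 80.6 m
Maximum height = 29.8 + 80.6 = 110 m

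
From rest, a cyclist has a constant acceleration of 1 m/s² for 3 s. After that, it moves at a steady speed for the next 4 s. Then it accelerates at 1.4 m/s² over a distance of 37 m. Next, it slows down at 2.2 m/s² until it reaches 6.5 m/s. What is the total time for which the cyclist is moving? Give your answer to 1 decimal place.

Phase 1 (accelerating): v₀ = 0 m/s, a = 1 m/s².
v = v₀ + at = 0 + (1)(3) = 3.00 m/s
Δx = v₀t + ½at² = 0·3 + 0.5·1·3² = 4.50 m

Phase 2 (constant speed): v₀ = 3.00 m/s, a = 0 m/s².
v = v₀ + at = 3.00 + (0)(4) = 3.00 m/s
Δx = v₀t + ½at² = 3.00·4 + 0.5·0·4² = 12.0 m

Phase 3 (accelerating): v₀ = 3.00 m/s, a = 1.4 m/s².
v² = v₀² + 2aΔx = 3.00² + 2·1.4·37 = 113 → v = 10.6 m/s
t = (v − v₀)/a = (10.6 − 3.00)/1.4 = 5.44 s

Phase 4 (decelerating): v₀ = 10.6 m/s, a = -2.2 m/s².
v = v₀ + at → t = (6.5 − 10.6) / -2.2 = 1.87 s
v² = v₀² + 2aΔx → Δx = (6.5² − 10.6²)/(2·-2.2) = 16.0 m
Total time = 3.00 + 4.00 + 5.44 + 1.87 = 14.3 s

14.3 s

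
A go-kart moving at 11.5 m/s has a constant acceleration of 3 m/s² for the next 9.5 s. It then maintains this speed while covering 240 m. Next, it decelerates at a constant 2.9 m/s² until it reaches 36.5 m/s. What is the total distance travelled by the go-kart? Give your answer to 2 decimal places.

Phase 1 (accelerating): v₀ = 11.5 m/s, a = 3 m/s².
v = v₀ + at = 11.5 + (3)(9.5) = 40.0 m/s
Δx = v₀t + ½at² = 11.5·9.5 + 0.5·3·9.5² = 245 m

Phase 2 (constant speed): v₀ = 40.0 m/s, a = 0 m/s².
Constant speed: t = d/v = 240/40.0 = 6.00 s

Phase 3 (decelerating): v₀ = 40.0 m/s, a = -2.9 m/s².
v = v₀ + at → t = (36.5 − 40.0) / -2.9 = 1.21 s
v² = v₀² + 2aΔx → Δx = (36.5² − 40.0²)/(2·-2.9) = 46.2 m
Total distance = 245 + 240 + 46.2 = 531 m

530.79 m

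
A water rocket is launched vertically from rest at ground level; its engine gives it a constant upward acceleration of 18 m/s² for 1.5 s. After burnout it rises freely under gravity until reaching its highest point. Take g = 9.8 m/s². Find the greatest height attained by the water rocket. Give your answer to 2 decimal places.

Phase 1 (powered ascent): v₀ = 0 m/s, a = 18 m/s².
v = v₀ + at = 0 + (18)(1.5) = 27.0 m/s
Δx = v₀t + ½at² = 0·1.5 + 0.5·18·1.5² = 20.2 m

Phase 2 (coasting upward): v₀ = 27.0 m/s, a = -9.8 m/s².
v = v₀ + at → t = (0 − 27.0) / -9.8 = 2.76 s
v² = v₀² + 2aΔx → Δx = (0² − 27.0²)/(2·-9.8) = 37.2 m
Maximum height = 20.2 + 37.2 = 57.4 m

57.44 m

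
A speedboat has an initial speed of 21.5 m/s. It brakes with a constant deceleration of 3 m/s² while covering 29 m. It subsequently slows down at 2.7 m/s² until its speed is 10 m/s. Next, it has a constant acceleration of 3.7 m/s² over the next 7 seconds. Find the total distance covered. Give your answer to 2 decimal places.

224.51 m

Phase 1 (decelerating): v₀ = 21.5 m/s, a = -3 m/s².
v² = v₀² + 2aΔx = 21.5² + 2·-3·29 = 288 → v = 17.0 m/s
t = (v − v₀)/a = (17.0 − 21.5)/-3 = 1.51 s

Phase 2 (decelerating): v₀ = 17.0 m/s, a = -2.7 m/s².
v = v₀ + at → t = (10 − 17.0) / -2.7 = 2.58 s
v² = v₀² + 2aΔx → Δx = (10² − 17.0²)/(2·-2.7) = 34.9 m

Phase 3 (accelerating): v₀ = 10.0 m/s, a = 3.7 m/s².
v = v₀ + at = 10.0 + (3.7)(7) = 35.9 m/s
Δx = v₀t + ½at² = 10.0·7 + 0.5·3.7·7² = 161 m
Total distance = 29.0 + 34.9 + 161 = 225 m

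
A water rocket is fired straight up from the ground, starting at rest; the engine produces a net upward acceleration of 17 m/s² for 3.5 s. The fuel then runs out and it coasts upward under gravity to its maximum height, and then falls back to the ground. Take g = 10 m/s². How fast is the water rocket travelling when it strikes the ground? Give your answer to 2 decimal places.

74.98 m/s

Phase 1 (powered ascent): v₀ = 0 m/s, a = 17 m/s².
v = v₀ + at = 0 + (17)(3.5) = 59.5 m/s
Δx = v₀t + ½at² = 0·3.5 + 0.5·17·3.5² = 104 m

Phase 2 (coasting upward): v₀ = 59.5 m/s, a = -10 m/s².
v = v₀ + at → t = (0 − 59.5) / -10 = 5.95 s
v² = v₀² + 2aΔx → Δx = (0² − 59.5²)/(2·-10) = 177 m

Phase 3 (free fall): v₀ = 0 m/s, a = -10 m/s².
Falls 281 m from rest: t = √(2·281/10) = 7.50 s; v = g·t = 75.0 m/s.
Impact speed = 75.0 m/s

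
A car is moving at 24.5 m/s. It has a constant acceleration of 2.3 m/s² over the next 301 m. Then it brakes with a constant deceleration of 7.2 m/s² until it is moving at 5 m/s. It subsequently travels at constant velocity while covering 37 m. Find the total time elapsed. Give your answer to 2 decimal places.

21.61 s

Phase 1 (accelerating): v₀ = 24.5 m/s, a = 2.3 m/s².
v² = v₀² + 2aΔx = 24.5² + 2·2.3·301 = 1980 → v = 44.6 m/s
t = (v − v₀)/a = (44.6 − 24.5)/2.3 = 8.72 s

Phase 2 (decelerating): v₀ = 44.6 m/s, a = -7.2 m/s².
v = v₀ + at → t = (5 − 44.6) / -7.2 = 5.49 s
v² = v₀² + 2aΔx → Δx = (5² − 44.6²)/(2·-7.2) = 136 m

Phase 3 (constant speed): v₀ = 5.00 m/s, a = 0 m/s².
Constant speed: t = d/v = 37/5.00 = 7.40 s
Total time = 8.72 + 5.49 + 7.40 = 21.6 s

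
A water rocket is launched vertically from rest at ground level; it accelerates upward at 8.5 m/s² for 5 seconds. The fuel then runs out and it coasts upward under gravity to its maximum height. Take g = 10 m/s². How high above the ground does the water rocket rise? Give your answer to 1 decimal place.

Phase 1 (powered ascent): v₀ = 0 m/s, a = 8.5 m/s².
v = v₀ + at = 0 + (8.5)(5) = 42.5 m/s
Δx = v₀t + ½at² = 0·5 + 0.5·8.5·5² = 106 m

Phase 2 (coasting upward): v₀ = 42.5 m/s, a = -10 m/s².
v = v₀ + at → t = (0 − 42.5) / -10 = 4.25 s
v² = v₀² + 2aΔx → Δx = (0² − 42.5²)/(2·-10) = 90.3 m
Maximum height = 106 + 90.3 = 197 m

196.6 m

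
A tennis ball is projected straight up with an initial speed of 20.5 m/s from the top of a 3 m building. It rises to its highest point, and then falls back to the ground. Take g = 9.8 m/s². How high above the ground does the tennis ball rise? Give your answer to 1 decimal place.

24.4 m

Phase 1 (rising): v₀ = 20.5 m/s, a = -9.8 m/s².
v = v₀ + at → t = (0 − 20.5) / -9.8 = 2.09 s
v² = v₀² + 2aΔx → Δx = (0² − 20.5²)/(2·-9.8) = 21.4 m
Maximum height = 3 + 21.4 = 24.4 m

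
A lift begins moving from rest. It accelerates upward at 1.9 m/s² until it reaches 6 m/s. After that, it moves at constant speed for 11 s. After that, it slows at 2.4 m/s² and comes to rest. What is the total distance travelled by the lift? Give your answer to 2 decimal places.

Phase 1 (accelerating): v₀ = 0 m/s, a = 1.9 m/s².
v = v₀ + at → t = (6 − 0) / 1.9 = 3.16 s
v² = v₀² + 2aΔx → Δx = (6² − 0²)/(2·1.9) = 9.47 m

Phase 2 (constant speed): v₀ = 6.00 m/s, a = 0 m/s².
v = v₀ + at = 6.00 + (0)(11) = 6.00 m/s
Δx = v₀t + ½at² = 6.00·11 + 0.5·0·11² = 66.0 m

Phase 3 (decelerating): v₀ = 6.00 m/s, a = -2.4 m/s².
v = v₀ + at → t = (0 − 6.00) / -2.4 = 2.50 s
v² = v₀² + 2aΔx → Δx = (0² − 6.00²)/(2·-2.4) = 7.50 m
Total distance = 9.47 + 66.0 + 7.50 = 83.0 m

82.97 m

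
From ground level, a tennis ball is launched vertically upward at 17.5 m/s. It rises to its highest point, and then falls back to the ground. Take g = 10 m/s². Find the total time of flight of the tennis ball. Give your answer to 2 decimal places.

Phase 1 (rising): v₀ = 17.5 m/s, a = -10 m/s².
v = v₀ + at → t = (0 − 17.5) / -10 = 1.75 s
v² = v₀² + 2aΔx → Δx = (0² − 17.5²)/(2·-10) = 15.3 m

Phase 2 (falling): v₀ = 0 m/s, a = -10 m/s².
Falls 15.3 m from rest: t = √(2·15.3/10) = 1.75 s; v = g·t = 17.5 m/s.
Total time = 1.75 + 1.75 = 3.50 s

3.50 s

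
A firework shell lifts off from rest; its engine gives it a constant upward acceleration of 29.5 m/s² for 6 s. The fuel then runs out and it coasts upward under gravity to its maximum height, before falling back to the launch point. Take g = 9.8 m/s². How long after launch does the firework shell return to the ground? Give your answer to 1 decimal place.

44.9 s

Phase 1 (powered ascent): v₀ = 0 m/s, a = 29.5 m/s².
v = v₀ + at = 0 + (29.5)(6) = 177 m/s
Δx = v₀t + ½at² = 0·6 + 0.5·29.5·6² = 531 m

Phase 2 (coasting upward): v₀ = 177 m/s, a = -9.8 m/s².
v = v₀ + at → t = (0 − 177) / -9.8 = 18.1 s
v² = v₀² + 2aΔx → Δx = (0² − 177²)/(2·-9.8) = 1600 m

Phase 3 (free fall): v₀ = 0 m/s, a = -9.8 m/s².
Falls 2130 m from rest: t = √(2·2130/9.8) = 20.8 s; v = g·t = 204 m/s.
Total time = 6.00 + 18.1 + 20.8 = 44.9 s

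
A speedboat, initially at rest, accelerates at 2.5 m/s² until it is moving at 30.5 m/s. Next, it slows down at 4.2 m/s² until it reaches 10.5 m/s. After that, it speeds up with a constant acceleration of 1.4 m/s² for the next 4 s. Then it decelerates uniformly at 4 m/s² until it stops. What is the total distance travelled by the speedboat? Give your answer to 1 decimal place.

369.3 m

Phase 1 (accelerating): v₀ = 0 m/s, a = 2.5 m/s².
v = v₀ + at → t = (30.5 − 0) / 2.5 = 12.2 s
v² = v₀² + 2aΔx → Δx = (30.5² − 0²)/(2·2.5) = 186 m

Phase 2 (decelerating): v₀ = 30.5 m/s, a = -4.2 m/s².
v = v₀ + at → t = (10.5 − 30.5) / -4.2 = 4.76 s
v² = v₀² + 2aΔx → Δx = (10.5² − 30.5²)/(2·-4.2) = 97.6 m

Phase 3 (accelerating): v₀ = 10.5 m/s, a = 1.4 m/s².
v = v₀ + at = 10.5 + (1.4)(4) = 16.1 m/s
Δx = v₀t + ½at² = 10.5·4 + 0.5·1.4·4² = 53.2 m

Phase 4 (decelerating): v₀ = 16.1 m/s, a = -4 m/s².
v = v₀ + at → t = (0 − 16.1) / -4 = 4.03 s
v² = v₀² + 2aΔx → Δx = (0² − 16.1²)/(2·-4) = 32.4 m
Total distance = 186 + 97.6 + 53.2 + 32.4 = 369 m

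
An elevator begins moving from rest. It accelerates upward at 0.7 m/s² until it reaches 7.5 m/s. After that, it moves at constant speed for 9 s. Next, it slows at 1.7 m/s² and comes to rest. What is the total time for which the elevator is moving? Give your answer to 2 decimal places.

Phase 1 (accelerating): v₀ = 0 m/s, a = 0.7 m/s².
v = v₀ + at → t = (7.5 − 0) / 0.7 = 10.7 s
v² = v₀² + 2aΔx → Δx = (7.5² − 0²)/(2·0.7) = 40.2 m

Phase 2 (constant speed): v₀ = 7.50 m/s, a = 0 m/s².
v = v₀ + at = 7.50 + (0)(9) = 7.50 m/s
Δx = v₀t + ½at² = 7.50·9 + 0.5·0·9² = 67.5 m

Phase 3 (decelerating): v₀ = 7.50 m/s, a = -1.7 m/s².
v = v₀ + at → t = (0 − 7.50) / -1.7 = 4.41 s
v² = v₀² + 2aΔx → Δx = (0² − 7.50²)/(2·-1.7) = 16.5 m
Total time = 10.7 + 9.00 + 4.41 = 24.1 s

24.13 s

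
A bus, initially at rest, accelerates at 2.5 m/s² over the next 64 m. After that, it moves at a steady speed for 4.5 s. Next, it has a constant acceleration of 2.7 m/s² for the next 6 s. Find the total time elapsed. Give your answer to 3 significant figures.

Phase 1 (accelerating): v₀ = 0 m/s, a = 2.5 m/s².
v² = v₀² + 2aΔx = 0² + 2·2.5·64 = 320 → v = 17.9 m/s
t = (v − v₀)/a = (17.9 − 0)/2.5 = 7.16 s

Phase 2 (constant speed): v₀ = 17.9 m/s, a = 0 m/s².
v = v₀ + at = 17.9 + (0)(4.5) = 17.9 m/s
Δx = v₀t + ½at² = 17.9·4.5 + 0.5·0·4.5² = 80.5 m

Phase 3 (accelerating): v₀ = 17.9 m/s, a = 2.7 m/s².
v = v₀ + at = 17.9 + (2.7)(6) = 34.1 m/s
Δx = v₀t + ½at² = 17.9·6 + 0.5·2.7·6² = 156 m
Total time = 7.16 + 4.50 + 6.00 = 17.7 s

17.7 s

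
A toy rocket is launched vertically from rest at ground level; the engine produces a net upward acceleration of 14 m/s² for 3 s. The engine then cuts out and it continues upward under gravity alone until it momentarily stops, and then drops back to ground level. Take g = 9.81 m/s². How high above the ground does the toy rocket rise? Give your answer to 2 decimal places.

Phase 1 (powered ascent): v₀ = 0 m/s, a = 14 m/s².
v = v₀ + at = 0 + (14)(3) = 42.0 m/s
Δx = v₀t + ½at² = 0·3 + 0.5·14·3² = 63.0 m

Phase 2 (coasting upward): v₀ = 42.0 m/s, a = -9.81 m/s².
v = v₀ + at → t = (0 − 42.0) / -9.81 = 4.28 s
v² = v₀² + 2aΔx → Δx = (0² − 42.0²)/(2·-9.81) = 89.9 m
Maximum height = 63.0 + 89.9 = 153 m

152.91 m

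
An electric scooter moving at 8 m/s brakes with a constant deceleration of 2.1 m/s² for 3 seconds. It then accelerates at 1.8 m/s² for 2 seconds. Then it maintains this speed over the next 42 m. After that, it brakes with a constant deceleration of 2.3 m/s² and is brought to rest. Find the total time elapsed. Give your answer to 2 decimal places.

15.23 s

Phase 1 (decelerating): v₀ = 8.00 m/s, a = -2.1 m/s².
v = v₀ + at = 8.00 + (-2.1)(3) = 1.70 m/s
Δx = v₀t + ½at² = 8.00·3 + 0.5·-2.1·3² = 14.5 m

Phase 2 (accelerating): v₀ = 1.70 m/s, a = 1.8 m/s².
v = v₀ + at = 1.70 + (1.8)(2) = 5.30 m/s
Δx = v₀t + ½at² = 1.70·2 + 0.5·1.8·2² = 7.00 m

Phase 3 (constant speed): v₀ = 5.30 m/s, a = 0 m/s².
Constant speed: t = d/v = 42/5.30 = 7.92 s

Phase 4 (decelerating): v₀ = 5.30 m/s, a = -2.3 m/s².
v = v₀ + at → t = (0 − 5.30) / -2.3 = 2.30 s
v² = v₀² + 2aΔx → Δx = (0² − 5.30²)/(2·-2.3) = 6.11 m
Total time = 3.00 + 2.00 + 7.92 + 2.30 = 15.2 s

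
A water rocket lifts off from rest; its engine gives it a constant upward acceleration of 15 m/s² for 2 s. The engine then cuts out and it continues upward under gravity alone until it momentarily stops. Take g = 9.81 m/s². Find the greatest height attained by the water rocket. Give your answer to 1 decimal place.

Phase 1 (powered ascent): v₀ = 0 m/s, a = 15 m/s².
v = v₀ + at = 0 + (15)(2) = 30.0 m/s
Δx = v₀t + ½at² = 0·2 + 0.5·15·2² = 30.0 m

Phase 2 (coasting upward): v₀ = 30.0 m/s, a = -9.81 m/s².
v = v₀ + at → t = (0 − 30.0) / -9.81 = 3.06 s
v² = v₀² + 2aΔx → Δx = (0² − 30.0²)/(2·-9.81) = 45.9 m
Maximum height = 30.0 + 45.9 = 75.9 m

75.9 m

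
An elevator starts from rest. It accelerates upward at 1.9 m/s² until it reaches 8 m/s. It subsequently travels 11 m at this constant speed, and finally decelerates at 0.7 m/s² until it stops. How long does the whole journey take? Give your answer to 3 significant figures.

17.0 s

Phase 1 (accelerating): v₀ = 0 m/s, a = 1.9 m/s².
v = v₀ + at → t = (8 − 0) / 1.9 = 4.21 s
v² = v₀² + 2aΔx → Δx = (8² − 0²)/(2·1.9) = 16.8 m

Phase 2 (constant speed): v₀ = 8.00 m/s, a = 0 m/s².
Constant speed: t = d/v = 11/8.00 = 1.38 s

Phase 3 (decelerating): v₀ = 8.00 m/s, a = -0.7 m/s².
v = v₀ + at → t = (0 − 8.00) / -0.7 = 11.4 s
v² = v₀² + 2aΔx → Δx = (0² − 8.00²)/(2·-0.7) = 45.7 m
Total time = 4.21 + 1.38 + 11.4 = 17.0 s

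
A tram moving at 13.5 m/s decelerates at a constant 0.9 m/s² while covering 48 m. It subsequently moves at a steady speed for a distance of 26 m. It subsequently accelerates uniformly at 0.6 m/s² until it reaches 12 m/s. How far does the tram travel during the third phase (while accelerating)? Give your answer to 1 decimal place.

40.1 m

Phase 1 (decelerating): v₀ = 13.5 m/s, a = -0.9 m/s².
v² = v₀² + 2aΔx = 13.5² + 2·-0.9·48 = 95.8 → v = 9.79 m/s
t = (v − v₀)/a = (9.79 − 13.5)/-0.9 = 4.12 s

Phase 2 (constant speed): v₀ = 9.79 m/s, a = 0 m/s².
Constant speed: t = d/v = 26/9.79 = 2.66 s

Phase 3 (accelerating): v₀ = 9.79 m/s, a = 0.6 m/s².
v = v₀ + at → t = (12 − 9.79) / 0.6 = 3.68 s
v² = v₀² + 2aΔx → Δx = (12² − 9.79²)/(2·0.6) = 40.1 m
Distance in phase 3 = 40.1 m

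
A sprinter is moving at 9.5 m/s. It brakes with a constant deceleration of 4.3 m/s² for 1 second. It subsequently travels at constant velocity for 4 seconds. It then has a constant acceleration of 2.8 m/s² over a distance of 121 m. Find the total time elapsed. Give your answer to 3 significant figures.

12.6 s

Phase 1 (decelerating): v₀ = 9.50 m/s, a = -4.3 m/s².
v = v₀ + at = 9.50 + (-4.3)(1) = 5.20 m/s
Δx = v₀t + ½at² = 9.50·1 + 0.5·-4.3·1² = 7.35 m

Phase 2 (constant speed): v₀ = 5.20 m/s, a = 0 m/s².
v = v₀ + at = 5.20 + (0)(4) = 5.20 m/s
Δx = v₀t + ½at² = 5.20·4 + 0.5·0·4² = 20.8 m

Phase 3 (accelerating): v₀ = 5.20 m/s, a = 2.8 m/s².
v² = v₀² + 2aΔx = 5.20² + 2·2.8·121 = 705 → v = 26.5 m/s
t = (v − v₀)/a = (26.5 − 5.20)/2.8 = 7.62 s
Total time = 1.00 + 4.00 + 7.62 = 12.6 s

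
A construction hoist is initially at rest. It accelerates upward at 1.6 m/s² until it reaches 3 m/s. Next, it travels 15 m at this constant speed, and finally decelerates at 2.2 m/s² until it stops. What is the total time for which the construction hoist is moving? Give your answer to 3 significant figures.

Phase 1 (accelerating): v₀ = 0 m/s, a = 1.6 m/s².
v = v₀ + at → t = (3 − 0) / 1.6 = 1.88 s
v² = v₀² + 2aΔx → Δx = (3² − 0²)/(2·1.6) = 2.81 m

Phase 2 (constant speed): v₀ = 3.00 m/s, a = 0 m/s².
Constant speed: t = d/v = 15/3.00 = 5.00 s

Phase 3 (decelerating): v₀ = 3.00 m/s, a = -2.2 m/s².
v = v₀ + at → t = (0 − 3.00) / -2.2 = 1.36 s
v² = v₀² + 2aΔx → Δx = (0² − 3.00²)/(2·-2.2) = 2.05 m
Total time = 1.88 + 5.00 + 1.36 = 8.24 s

8.24 s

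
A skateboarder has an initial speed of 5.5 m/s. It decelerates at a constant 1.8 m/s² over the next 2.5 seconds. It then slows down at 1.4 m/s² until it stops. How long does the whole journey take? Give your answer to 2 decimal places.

3.21 s

Phase 1 (decelerating): v₀ = 5.50 m/s, a = -1.8 m/s².
v = v₀ + at = 5.50 + (-1.8)(2.5) = 1.00 m/s
Δx = v₀t + ½at² = 5.50·2.5 + 0.5·-1.8·2.5² = 8.12 m

Phase 2 (decelerating): v₀ = 1.00 m/s, a = -1.4 m/s².
v = v₀ + at → t = (0 − 1.00) / -1.4 = 0.714 s
v² = v₀² + 2aΔx → Δx = (0² − 1.00²)/(2·-1.4) = 0.357 m
Total time = 2.50 + 0.714 = 3.21 s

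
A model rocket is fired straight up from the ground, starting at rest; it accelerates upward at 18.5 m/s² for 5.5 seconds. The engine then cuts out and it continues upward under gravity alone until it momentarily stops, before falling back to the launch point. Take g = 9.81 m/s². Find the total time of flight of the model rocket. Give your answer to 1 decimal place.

28.7 s

Phase 1 (powered ascent): v₀ = 0 m/s, a = 18.5 m/s².
v = v₀ + at = 0 + (18.5)(5.5) = 102 m/s
Δx = v₀t + ½at² = 0·5.5 + 0.5·18.5·5.5² = 280 m

Phase 2 (coasting upward): v₀ = 102 m/s, a = -9.81 m/s².
v = v₀ + at → t = (0 − 102) / -9.81 = 10.4 s
v² = v₀² + 2aΔx → Δx = (0² − 102²)/(2·-9.81) = 528 m

Phase 3 (free fall): v₀ = 0 m/s, a = -9.81 m/s².
Falls 807 m from rest: t = √(2·807/9.81) = 12.8 s; v = g·t = 126 m/s.
Total time = 5.50 + 10.4 + 12.8 = 28.7 s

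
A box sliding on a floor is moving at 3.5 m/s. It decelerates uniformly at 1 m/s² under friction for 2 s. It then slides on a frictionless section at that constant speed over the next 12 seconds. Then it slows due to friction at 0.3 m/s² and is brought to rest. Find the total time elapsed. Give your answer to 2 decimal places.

19.00 s

Phase 1 (decelerating): v₀ = 3.50 m/s, a = -1 m/s².
v = v₀ + at = 3.50 + (-1)(2) = 1.50 m/s
Δx = v₀t + ½at² = 3.50·2 + 0.5·-1·2² = 5.00 m

Phase 2 (constant speed): v₀ = 1.50 m/s, a = 0 m/s².
v = v₀ + at = 1.50 + (0)(12) = 1.50 m/s
Δx = v₀t + ½at² = 1.50·12 + 0.5·0·12² = 18.0 m

Phase 3 (decelerating): v₀ = 1.50 m/s, a = -0.3 m/s².
v = v₀ + at → t = (0 − 1.50) / -0.3 = 5.00 s
v² = v₀² + 2aΔx → Δx = (0² − 1.50²)/(2·-0.3) = 3.75 m
Total time = 2.00 + 12.0 + 5.00 = 19.0 s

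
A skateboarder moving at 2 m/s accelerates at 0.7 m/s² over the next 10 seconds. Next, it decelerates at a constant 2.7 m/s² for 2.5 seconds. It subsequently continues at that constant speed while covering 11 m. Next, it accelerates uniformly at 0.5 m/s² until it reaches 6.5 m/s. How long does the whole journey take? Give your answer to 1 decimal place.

25.9 s

Phase 1 (accelerating): v₀ = 2.00 m/s, a = 0.7 m/s².
v = v₀ + at = 2.00 + (0.7)(10) = 9.00 m/s
Δx = v₀t + ½at² = 2.00·10 + 0.5·0.7·10² = 55.0 m

Phase 2 (decelerating): v₀ = 9.00 m/s, a = -2.7 m/s².
v = v₀ + at = 9.00 + (-2.7)(2.5) = 2.25 m/s
Δx = v₀t + ½at² = 9.00·2.5 + 0.5·-2.7·2.5² = 14.1 m

Phase 3 (constant speed): v₀ = 2.25 m/s, a = 0 m/s².
Constant speed: t = d/v = 11/2.25 = 4.89 s

Phase 4 (accelerating): v₀ = 2.25 m/s, a = 0.5 m/s².
v = v₀ + at → t = (6.5 − 2.25) / 0.5 = 8.50 s
v² = v₀² + 2aΔx → Δx = (6.5² − 2.25²)/(2·0.5) = 37.2 m
Total time = 10.0 + 2.50 + 4.89 + 8.50 = 25.9 s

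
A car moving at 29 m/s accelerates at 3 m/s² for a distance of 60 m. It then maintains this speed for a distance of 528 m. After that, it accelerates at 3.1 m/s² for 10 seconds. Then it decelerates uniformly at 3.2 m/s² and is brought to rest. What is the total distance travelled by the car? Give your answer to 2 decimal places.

1763.09 m

Phase 1 (accelerating): v₀ = 29.0 m/s, a = 3 m/s².
v² = v₀² + 2aΔx = 29.0² + 2·3·60 = 1200 → v = 34.7 m/s
t = (v − v₀)/a = (34.7 − 29.0)/3 = 1.89 s

Phase 2 (constant speed): v₀ = 34.7 m/s, a = 0 m/s².
Constant speed: t = d/v = 528/34.7 = 15.2 s

Phase 3 (accelerating): v₀ = 34.7 m/s, a = 3.1 m/s².
v = v₀ + at = 34.7 + (3.1)(10) = 65.7 m/s
Δx = v₀t + ½at² = 34.7·10 + 0.5·3.1·10² = 502 m

Phase 4 (decelerating): v₀ = 65.7 m/s, a = -3.2 m/s².
v = v₀ + at → t = (0 − 65.7) / -3.2 = 20.5 s
v² = v₀² + 2aΔx → Δx = (0² − 65.7²)/(2·-3.2) = 674 m
Total distance = 60.0 + 528 + 502 + 674 = 1760 m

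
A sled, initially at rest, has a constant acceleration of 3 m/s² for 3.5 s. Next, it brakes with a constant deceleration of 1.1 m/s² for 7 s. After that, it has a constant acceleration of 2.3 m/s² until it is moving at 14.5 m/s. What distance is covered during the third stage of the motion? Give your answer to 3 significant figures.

Phase 1 (accelerating): v₀ = 0 m/s, a = 3 m/s².
v = v₀ + at = 0 + (3)(3.5) = 10.5 m/s
Δx = v₀t + ½at² = 0·3.5 + 0.5·3·3.5² = 18.4 m

Phase 2 (decelerating): v₀ = 10.5 m/s, a = -1.1 m/s².
v = v₀ + at = 10.5 + (-1.1)(7) = 2.80 m/s
Δx = v₀t + ½at² = 10.5·7 + 0.5·-1.1·7² = 46.5 m

Phase 3 (accelerating): v₀ = 2.80 m/s, a = 2.3 m/s².
v = v₀ + at → t = (14.5 − 2.80) / 2.3 = 5.09 s
v² = v₀² + 2aΔx → Δx = (14.5² − 2.80²)/(2·2.3) = 44.0 m
Distance in phase 3 = 44.0 m

44.0 m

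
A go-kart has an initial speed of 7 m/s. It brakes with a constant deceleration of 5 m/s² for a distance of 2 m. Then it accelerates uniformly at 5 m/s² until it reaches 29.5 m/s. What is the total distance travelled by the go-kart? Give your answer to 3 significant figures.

86.1 m

Phase 1 (decelerating): v₀ = 7.00 m/s, a = -5 m/s².
v² = v₀² + 2aΔx = 7.00² + 2·-5·2 = 29.0 → v = 5.39 m/s
t = (v − v₀)/a = (5.39 − 7.00)/-5 = 0.323 s

Phase 2 (accelerating): v₀ = 5.39 m/s, a = 5 m/s².
v = v₀ + at → t = (29.5 − 5.39) / 5 = 4.82 s
v² = v₀² + 2aΔx → Δx = (29.5² − 5.39²)/(2·5) = 84.1 m
Total distance = 2.00 + 84.1 = 86.1 m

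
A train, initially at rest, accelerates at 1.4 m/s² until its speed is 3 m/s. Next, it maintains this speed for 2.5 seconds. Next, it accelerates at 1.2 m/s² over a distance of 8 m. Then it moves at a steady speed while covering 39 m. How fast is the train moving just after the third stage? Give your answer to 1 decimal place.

5.3 m/s

Phase 1 (accelerating): v₀ = 0 m/s, a = 1.4 m/s².
v = v₀ + at → t = (3 − 0) / 1.4 = 2.14 s
v² = v₀² + 2aΔx → Δx = (3² − 0²)/(2·1.4) = 3.21 m

Phase 2 (constant speed): v₀ = 3.00 m/s, a = 0 m/s².
v = v₀ + at = 3.00 + (0)(2.5) = 3.00 m/s
Δx = v₀t + ½at² = 3.00·2.5 + 0.5·0·2.5² = 7.50 m

Phase 3 (accelerating): v₀ = 3.00 m/s, a = 1.2 m/s².
v² = v₀² + 2aΔx = 3.00² + 2·1.2·8 = 28.2 → v = 5.31 m/s
t = (v − v₀)/a = (5.31 − 3.00)/1.2 = 1.93 s
Speed at end of phase 3 = 5.31 m/s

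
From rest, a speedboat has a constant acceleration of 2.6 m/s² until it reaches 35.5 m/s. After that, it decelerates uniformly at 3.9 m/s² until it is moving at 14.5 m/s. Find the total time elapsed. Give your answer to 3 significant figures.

Phase 1 (accelerating): v₀ = 0 m/s, a = 2.6 m/s².
v = v₀ + at → t = (35.5 − 0) / 2.6 = 13.7 s
v² = v₀² + 2aΔx → Δx = (35.5² − 0²)/(2·2.6) = 242 m

Phase 2 (decelerating): v₀ = 35.5 m/s, a = -3.9 m/s².
v = v₀ + at → t = (14.5 − 35.5) / -3.9 = 5.38 s
v² = v₀² + 2aΔx → Δx = (14.5² − 35.5²)/(2·-3.9) = 135 m
Total time = 13.7 + 5.38 = 19.0 s

19.0 s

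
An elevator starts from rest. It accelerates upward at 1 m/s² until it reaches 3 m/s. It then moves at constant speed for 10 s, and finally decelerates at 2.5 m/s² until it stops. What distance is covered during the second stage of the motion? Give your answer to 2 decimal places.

30.00 m

Phase 1 (accelerating): v₀ = 0 m/s, a = 1 m/s².
v = v₀ + at → t = (3 − 0) / 1 = 3.00 s
v² = v₀² + 2aΔx → Δx = (3² − 0²)/(2·1) = 4.50 m

Phase 2 (constant speed): v₀ = 3.00 m/s, a = 0 m/s².
v = v₀ + at = 3.00 + (0)(10) = 3.00 m/s
Δx = v₀t + ½at² = 3.00·10 + 0.5·0·10² = 30.0 m
Distance in phase 2 = 30.0 m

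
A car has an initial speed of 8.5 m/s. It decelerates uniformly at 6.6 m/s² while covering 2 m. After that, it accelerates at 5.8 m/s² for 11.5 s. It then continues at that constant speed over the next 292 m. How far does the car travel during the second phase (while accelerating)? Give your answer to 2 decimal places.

461.39 m

Phase 1 (decelerating): v₀ = 8.50 m/s, a = -6.6 m/s².
v² = v₀² + 2aΔx = 8.50² + 2·-6.6·2 = 45.9 → v = 6.77 m/s
t = (v − v₀)/a = (6.77 − 8.50)/-6.6 = 0.262 s

Phase 2 (accelerating): v₀ = 6.77 m/s, a = 5.8 m/s².
v = v₀ + at = 6.77 + (5.8)(11.5) = 73.5 m/s
Δx = v₀t + ½at² = 6.77·11.5 + 0.5·5.8·11.5² = 461 m
Distance in phase 2 = 461 m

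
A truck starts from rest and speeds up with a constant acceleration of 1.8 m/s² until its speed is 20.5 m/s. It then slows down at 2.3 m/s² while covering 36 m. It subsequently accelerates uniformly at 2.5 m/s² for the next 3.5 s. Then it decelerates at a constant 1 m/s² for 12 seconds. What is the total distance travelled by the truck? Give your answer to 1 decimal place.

Phase 1 (accelerating): v₀ = 0 m/s, a = 1.8 m/s².
v = v₀ + at → t = (20.5 − 0) / 1.8 = 11.4 s
v² = v₀² + 2aΔx → Δx = (20.5² − 0²)/(2·1.8) = 117 m

Phase 2 (decelerating): v₀ = 20.5 m/s, a = -2.3 m/s².
v² = v₀² + 2aΔx = 20.5² + 2·-2.3·36 = 255 → v = 16.0 m/s
t = (v − v₀)/a = (16.0 − 20.5)/-2.3 = 1.97 s

Phase 3 (accelerating): v₀ = 16.0 m/s, a = 2.5 m/s².
v = v₀ + at = 16.0 + (2.5)(3.5) = 24.7 m/s
Δx = v₀t + ½at² = 16.0·3.5 + 0.5·2.5·3.5² = 71.2 m

Phase 4 (decelerating): v₀ = 24.7 m/s, a = -1 m/s².
v = v₀ + at = 24.7 + (-1)(12) = 12.7 m/s
Δx = v₀t + ½at² = 24.7·12 + 0.5·-1·12² = 224 m
Total distance = 117 + 36.0 + 71.2 + 224 = 448 m

448.4 m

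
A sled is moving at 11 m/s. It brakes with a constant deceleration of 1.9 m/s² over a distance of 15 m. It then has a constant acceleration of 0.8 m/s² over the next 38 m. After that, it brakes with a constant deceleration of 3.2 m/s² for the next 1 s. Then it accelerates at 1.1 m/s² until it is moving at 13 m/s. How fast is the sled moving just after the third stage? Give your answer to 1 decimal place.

8.0 m/s

Phase 1 (decelerating): v₀ = 11.0 m/s, a = -1.9 m/s².
v² = v₀² + 2aΔx = 11.0² + 2·-1.9·15 = 64.0 → v = 8.00 m/s
t = (v − v₀)/a = (8.00 − 11.0)/-1.9 = 1.58 s

Phase 2 (accelerating): v₀ = 8.00 m/s, a = 0.8 m/s².
v² = v₀² + 2aΔx = 8.00² + 2·0.8·38 = 125 → v = 11.2 m/s
t = (v − v₀)/a = (11.2 − 8.00)/0.8 = 3.96 s

Phase 3 (decelerating): v₀ = 11.2 m/s, a = -3.2 m/s².
v = v₀ + at = 11.2 + (-3.2)(1) = 7.97 m/s
Δx = v₀t + ½at² = 11.2·1 + 0.5·-3.2·1² = 9.57 m
Speed at end of phase 3 = 7.97 m/s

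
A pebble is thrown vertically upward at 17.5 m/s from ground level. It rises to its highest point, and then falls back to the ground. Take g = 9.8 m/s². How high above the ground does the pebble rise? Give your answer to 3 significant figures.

15.6 m

Phase 1 (rising): v₀ = 17.5 m/s, a = -9.8 m/s².
v = v₀ + at → t = (0 − 17.5) / -9.8 = 1.79 s
v² = v₀² + 2aΔx → Δx = (0² − 17.5²)/(2·-9.8) = 15.6 m
Maximum height = 15.6 m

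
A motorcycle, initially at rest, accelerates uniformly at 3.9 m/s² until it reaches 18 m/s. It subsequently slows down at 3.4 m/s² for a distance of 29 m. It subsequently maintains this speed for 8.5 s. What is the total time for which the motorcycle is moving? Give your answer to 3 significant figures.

15.1 s

Phase 1 (accelerating): v₀ = 0 m/s, a = 3.9 m/s².
v = v₀ + at → t = (18 − 0) / 3.9 = 4.62 s
v² = v₀² + 2aΔx → Δx = (18² − 0²)/(2·3.9) = 41.5 m

Phase 2 (decelerating): v₀ = 18.0 m/s, a = -3.4 m/s².
v² = v₀² + 2aΔx = 18.0² + 2·-3.4·29 = 127 → v = 11.3 m/s
t = (v − v₀)/a = (11.3 − 18.0)/-3.4 = 1.98 s

Phase 3 (constant speed): v₀ = 11.3 m/s, a = 0 m/s².
v = v₀ + at = 11.3 + (0)(8.5) = 11.3 m/s
Δx = v₀t + ½at² = 11.3·8.5 + 0.5·0·8.5² = 95.7 m
Total time = 4.62 + 1.98 + 8.50 = 15.1 s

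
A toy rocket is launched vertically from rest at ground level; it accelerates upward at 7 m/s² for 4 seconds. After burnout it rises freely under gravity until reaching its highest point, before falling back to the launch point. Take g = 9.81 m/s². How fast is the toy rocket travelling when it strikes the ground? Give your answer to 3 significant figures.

43.4 m/s

Phase 1 (powered ascent): v₀ = 0 m/s, a = 7 m/s².
v = v₀ + at = 0 + (7)(4) = 28.0 m/s
Δx = v₀t + ½at² = 0·4 + 0.5·7·4² = 56.0 m

Phase 2 (coasting upward): v₀ = 28.0 m/s, a = -9.81 m/s².
v = v₀ + at → t = (0 − 28.0) / -9.81 = 2.85 s
v² = v₀² + 2aΔx → Δx = (0² − 28.0²)/(2·-9.81) = 40.0 m

Phase 3 (free fall): v₀ = 0 m/s, a = -9.81 m/s².
Falls 96.0 m from rest: t = √(2·96.0/9.81) = 4.42 s; v = g·t = 43.4 m/s.
Impact speed = 43.4 m/s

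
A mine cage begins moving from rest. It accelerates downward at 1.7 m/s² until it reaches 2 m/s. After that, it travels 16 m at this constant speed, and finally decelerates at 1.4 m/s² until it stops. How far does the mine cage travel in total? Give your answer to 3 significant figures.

18.6 m

Phase 1 (accelerating): v₀ = 0 m/s, a = 1.7 m/s².
v = v₀ + at → t = (2 − 0) / 1.7 = 1.18 s
v² = v₀² + 2aΔx → Δx = (2² − 0²)/(2·1.7) = 1.18 m

Phase 2 (constant speed): v₀ = 2.00 m/s, a = 0 m/s².
Constant speed: t = d/v = 16/2.00 = 8.00 s

Phase 3 (decelerating): v₀ = 2.00 m/s, a = -1.4 m/s².
v = v₀ + at → t = (0 − 2.00) / -1.4 = 1.43 s
v² = v₀² + 2aΔx → Δx = (0² − 2.00²)/(2·-1.4) = 1.43 m
Total distance = 1.18 + 16.0 + 1.43 = 18.6 m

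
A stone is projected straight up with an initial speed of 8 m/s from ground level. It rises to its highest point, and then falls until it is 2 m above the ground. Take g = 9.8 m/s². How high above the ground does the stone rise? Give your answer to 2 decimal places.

3.27 m

Phase 1 (rising): v₀ = 8.00 m/s, a = -9.8 m/s².
v = v₀ + at → t = (0 − 8.00) / -9.8 = 0.816 s
v² = v₀² + 2aΔx → Δx = (0² − 8.00²)/(2·-9.8) = 3.27 m
Maximum height = 3.27 m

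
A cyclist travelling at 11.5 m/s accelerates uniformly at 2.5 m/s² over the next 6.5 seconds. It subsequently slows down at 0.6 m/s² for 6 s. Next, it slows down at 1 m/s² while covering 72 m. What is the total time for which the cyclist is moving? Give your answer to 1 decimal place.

15.7 s

Phase 1 (accelerating): v₀ = 11.5 m/s, a = 2.5 m/s².
v = v₀ + at = 11.5 + (2.5)(6.5) = 27.8 m/s
Δx = v₀t + ½at² = 11.5·6.5 + 0.5·2.5·6.5² = 128 m

Phase 2 (decelerating): v₀ = 27.8 m/s, a = -0.6 m/s².
v = v₀ + at = 27.8 + (-0.6)(6) = 24.1 m/s
Δx = v₀t + ½at² = 27.8·6 + 0.5·-0.6·6² = 156 m

Phase 3 (decelerating): v₀ = 24.1 m/s, a = -1 m/s².
v² = v₀² + 2aΔx = 24.1² + 2·-1·72 = 439 → v = 21.0 m/s
t = (v − v₀)/a = (21.0 − 24.1)/-1 = 3.19 s
Total time = 6.50 + 6.00 + 3.19 = 15.7 s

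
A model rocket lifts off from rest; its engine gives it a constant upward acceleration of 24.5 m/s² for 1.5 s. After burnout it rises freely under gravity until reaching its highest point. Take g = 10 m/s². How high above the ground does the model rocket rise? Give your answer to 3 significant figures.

95.1 m

Phase 1 (powered ascent): v₀ = 0 m/s, a = 24.5 m/s².
v = v₀ + at = 0 + (24.5)(1.5) = 36.8 m/s
Δx = v₀t + ½at² = 0·1.5 + 0.5·24.5·1.5² = 27.6 m

Phase 2 (coasting upward): v₀ = 36.8 m/s, a = -10 m/s².
v = v₀ + at → t = (0 − 36.8) / -10 = 3.67 s
v² = v₀² + 2aΔx → Δx = (0² − 36.8²)/(2·-10) = 67.5 m
Maximum height = 27.6 + 67.5 = 95.1 m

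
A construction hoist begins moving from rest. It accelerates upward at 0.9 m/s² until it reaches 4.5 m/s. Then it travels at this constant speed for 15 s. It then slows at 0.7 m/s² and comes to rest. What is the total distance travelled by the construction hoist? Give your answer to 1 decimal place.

Phase 1 (accelerating): v₀ = 0 m/s, a = 0.9 m/s².
v = v₀ + at → t = (4.5 − 0) / 0.9 = 5.00 s
v² = v₀² + 2aΔx → Δx = (4.5² − 0²)/(2·0.9) = 11.2 m

Phase 2 (constant speed): v₀ = 4.50 m/s, a = 0 m/s².
v = v₀ + at = 4.50 + (0)(15) = 4.50 m/s
Δx = v₀t + ½at² = 4.50·15 + 0.5·0·15² = 67.5 m

Phase 3 (decelerating): v₀ = 4.50 m/s, a = -0.7 m/s².
v = v₀ + at → t = (0 − 4.50) / -0.7 = 6.43 s
v² = v₀² + 2aΔx → Δx = (0² − 4.50²)/(2·-0.7) = 14.5 m
Total distance = 11.2 + 67.5 + 14.5 = 93.2 m

93.2 m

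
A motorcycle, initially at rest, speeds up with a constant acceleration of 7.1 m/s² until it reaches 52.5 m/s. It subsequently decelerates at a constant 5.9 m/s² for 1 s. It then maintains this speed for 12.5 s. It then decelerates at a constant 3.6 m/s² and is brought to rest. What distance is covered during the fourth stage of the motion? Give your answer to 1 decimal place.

Phase 1 (accelerating): v₀ = 0 m/s, a = 7.1 m/s².
v = v₀ + at → t = (52.5 − 0) / 7.1 = 7.39 s
v² = v₀² + 2aΔx → Δx = (52.5² − 0²)/(2·7.1) = 194 m

Phase 2 (decelerating): v₀ = 52.5 m/s, a = -5.9 m/s².
v = v₀ + at = 52.5 + (-5.9)(1) = 46.6 m/s
Δx = v₀t + ½at² = 52.5·1 + 0.5·-5.9·1² = 49.5 m

Phase 3 (constant speed): v₀ = 46.6 m/s, a = 0 m/s².
v = v₀ + at = 46.6 + (0)(12.5) = 46.6 m/s
Δx = v₀t + ½at² = 46.6·12.5 + 0.5·0·12.5² = 582 m

Phase 4 (decelerating): v₀ = 46.6 m/s, a = -3.6 m/s².
v = v₀ + at → t = (0 − 46.6) / -3.6 = 12.9 s
v² = v₀² + 2aΔx → Δx = (0² − 46.6²)/(2·-3.6) = 302 m
Distance in phase 4 = 302 m

301.6 m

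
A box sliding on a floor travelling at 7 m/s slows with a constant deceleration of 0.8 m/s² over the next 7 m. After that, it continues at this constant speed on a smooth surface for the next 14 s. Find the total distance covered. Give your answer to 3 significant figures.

Phase 1 (decelerating): v₀ = 7.00 m/s, a = -0.8 m/s².
v² = v₀² + 2aΔx = 7.00² + 2·-0.8·7 = 37.8 → v = 6.15 m/s
t = (v − v₀)/a = (6.15 − 7.00)/-0.8 = 1.06 s

Phase 2 (constant speed): v₀ = 6.15 m/s, a = 0 m/s².
v = v₀ + at = 6.15 + (0)(14) = 6.15 m/s
Δx = v₀t + ½at² = 6.15·14 + 0.5·0·14² = 86.1 m
Total distance = 7.00 + 86.1 = 93.1 m

93.1 m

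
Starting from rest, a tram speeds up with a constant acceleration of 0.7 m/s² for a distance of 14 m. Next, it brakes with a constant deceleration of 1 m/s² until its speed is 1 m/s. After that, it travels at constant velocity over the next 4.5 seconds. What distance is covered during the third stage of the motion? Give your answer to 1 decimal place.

Phase 1 (accelerating): v₀ = 0 m/s, a = 0.7 m/s².
v² = v₀² + 2aΔx = 0² + 2·0.7·14 = 19.6 → v = 4.43 m/s
t = (v − v₀)/a = (4.43 − 0)/0.7 = 6.32 s

Phase 2 (decelerating): v₀ = 4.43 m/s, a = -1 m/s².
v = v₀ + at → t = (1 − 4.43) / -1 = 3.43 s
v² = v₀² + 2aΔx → Δx = (1² − 4.43²)/(2·-1) = 9.30 m

Phase 3 (constant speed): v₀ = 1.00 m/s, a = 0 m/s².
v = v₀ + at = 1.00 + (0)(4.5) = 1.00 m/s
Δx = v₀t + ½at² = 1.00·4.5 + 0.5·0·4.5² = 4.50 m
Distance in phase 3 = 4.50 m

4.5 m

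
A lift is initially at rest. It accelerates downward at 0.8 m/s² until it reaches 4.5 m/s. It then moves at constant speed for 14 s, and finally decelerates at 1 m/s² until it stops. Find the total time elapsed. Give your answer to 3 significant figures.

24.1 s

Phase 1 (accelerating): v₀ = 0 m/s, a = 0.8 m/s².
v = v₀ + at → t = (4.5 − 0) / 0.8 = 5.62 s
v² = v₀² + 2aΔx → Δx = (4.5² − 0²)/(2·0.8) = 12.7 m

Phase 2 (constant speed): v₀ = 4.50 m/s, a = 0 m/s².
v = v₀ + at = 4.50 + (0)(14) = 4.50 m/s
Δx = v₀t + ½at² = 4.50·14 + 0.5·0·14² = 63.0 m

Phase 3 (decelerating): v₀ = 4.50 m/s, a = -1 m/s².
v = v₀ + at → t = (0 − 4.50) / -1 = 4.50 s
v² = v₀² + 2aΔx → Δx = (0² − 4.50²)/(2·-1) = 10.1 m
Total time = 5.62 + 14.0 + 4.50 = 24.1 s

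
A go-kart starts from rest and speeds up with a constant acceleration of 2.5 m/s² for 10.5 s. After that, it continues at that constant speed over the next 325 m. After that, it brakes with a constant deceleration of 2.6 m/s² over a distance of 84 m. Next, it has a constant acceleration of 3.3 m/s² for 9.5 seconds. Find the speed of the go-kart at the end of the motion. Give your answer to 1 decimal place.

Phase 1 (accelerating): v₀ = 0 m/s, a = 2.5 m/s².
v = v₀ + at = 0 + (2.5)(10.5) = 26.2 m/s
Δx = v₀t + ½at² = 0·10.5 + 0.5·2.5·10.5² = 138 m

Phase 2 (constant speed): v₀ = 26.2 m/s, a = 0 m/s².
Constant speed: t = d/v = 325/26.2 = 12.4 s

Phase 3 (decelerating): v₀ = 26.2 m/s, a = -2.6 m/s².
v² = v₀² + 2aΔx = 26.2² + 2·-2.6·84 = 252 → v = 15.9 m/s
t = (v − v₀)/a = (15.9 − 26.2)/-2.6 = 3.99 s

Phase 4 (accelerating): v₀ = 15.9 m/s, a = 3.3 m/s².
v = v₀ + at = 15.9 + (3.3)(9.5) = 47.2 m/s
Δx = v₀t + ½at² = 15.9·9.5 + 0.5·3.3·9.5² = 300 m
Final speed = 47.2 m/s

47.2 m/s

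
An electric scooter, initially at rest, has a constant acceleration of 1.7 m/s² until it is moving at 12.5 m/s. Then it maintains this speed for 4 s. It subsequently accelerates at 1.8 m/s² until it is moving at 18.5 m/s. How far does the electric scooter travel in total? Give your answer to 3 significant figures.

Phase 1 (accelerating): v₀ = 0 m/s, a = 1.7 m/s².
v = v₀ + at → t = (12.5 − 0) / 1.7 = 7.35 s
v² = v₀² + 2aΔx → Δx = (12.5² − 0²)/(2·1.7) = 46.0 m

Phase 2 (constant speed): v₀ = 12.5 m/s, a = 0 m/s².
v = v₀ + at = 12.5 + (0)(4) = 12.5 m/s
Δx = v₀t + ½at² = 12.5·4 + 0.5·0·4² = 50.0 m

Phase 3 (accelerating): v₀ = 12.5 m/s, a = 1.8 m/s².
v = v₀ + at → t = (18.5 − 12.5) / 1.8 = 3.33 s
v² = v₀² + 2aΔx → Δx = (18.5² − 12.5²)/(2·1.8) = 51.7 m
Total distance = 46.0 + 50.0 + 51.7 = 148 m

148 m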